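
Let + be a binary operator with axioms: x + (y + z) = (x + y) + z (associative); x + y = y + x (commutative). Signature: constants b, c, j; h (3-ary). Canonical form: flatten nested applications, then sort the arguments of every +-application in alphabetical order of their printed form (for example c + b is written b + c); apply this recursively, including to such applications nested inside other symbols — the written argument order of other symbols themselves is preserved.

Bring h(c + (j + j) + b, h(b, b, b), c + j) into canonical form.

Answer: h(b + c + j + j, h(b, b, b), c + j)

Derivation:
Work inside:  c + (j + j) + b
Un-nest:  c + j + j + b
Order the arguments:  b + c + j + j
Put back:  h(b + c + j + j, h(b, b, b), c + j)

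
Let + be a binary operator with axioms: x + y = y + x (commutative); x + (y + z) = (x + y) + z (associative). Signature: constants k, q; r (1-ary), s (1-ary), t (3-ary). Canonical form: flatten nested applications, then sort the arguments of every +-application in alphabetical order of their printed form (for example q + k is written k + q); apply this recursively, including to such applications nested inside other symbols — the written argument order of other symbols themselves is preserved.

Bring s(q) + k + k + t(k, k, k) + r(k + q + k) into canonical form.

Answer: k + k + r(k + k + q) + s(q) + t(k, k, k)

Derivation:
Simplify inside:  r(k + q + k)  →  r(k + k + q)
Sort:  k + k + r(k + k + q) + s(q) + t(k, k, k)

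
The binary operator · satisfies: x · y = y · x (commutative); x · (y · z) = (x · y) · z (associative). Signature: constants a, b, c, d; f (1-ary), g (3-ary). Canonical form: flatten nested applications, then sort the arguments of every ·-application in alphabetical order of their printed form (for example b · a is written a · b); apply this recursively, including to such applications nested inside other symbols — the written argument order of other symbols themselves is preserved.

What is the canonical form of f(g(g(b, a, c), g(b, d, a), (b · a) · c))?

Work inside:  (b · a) · c
Un-nest:  b · a · c
Order the arguments:  a · b · c
Put back:  f(g(g(b, a, c), g(b, d, a), a · b · c))

Answer: f(g(g(b, a, c), g(b, d, a), a · b · c))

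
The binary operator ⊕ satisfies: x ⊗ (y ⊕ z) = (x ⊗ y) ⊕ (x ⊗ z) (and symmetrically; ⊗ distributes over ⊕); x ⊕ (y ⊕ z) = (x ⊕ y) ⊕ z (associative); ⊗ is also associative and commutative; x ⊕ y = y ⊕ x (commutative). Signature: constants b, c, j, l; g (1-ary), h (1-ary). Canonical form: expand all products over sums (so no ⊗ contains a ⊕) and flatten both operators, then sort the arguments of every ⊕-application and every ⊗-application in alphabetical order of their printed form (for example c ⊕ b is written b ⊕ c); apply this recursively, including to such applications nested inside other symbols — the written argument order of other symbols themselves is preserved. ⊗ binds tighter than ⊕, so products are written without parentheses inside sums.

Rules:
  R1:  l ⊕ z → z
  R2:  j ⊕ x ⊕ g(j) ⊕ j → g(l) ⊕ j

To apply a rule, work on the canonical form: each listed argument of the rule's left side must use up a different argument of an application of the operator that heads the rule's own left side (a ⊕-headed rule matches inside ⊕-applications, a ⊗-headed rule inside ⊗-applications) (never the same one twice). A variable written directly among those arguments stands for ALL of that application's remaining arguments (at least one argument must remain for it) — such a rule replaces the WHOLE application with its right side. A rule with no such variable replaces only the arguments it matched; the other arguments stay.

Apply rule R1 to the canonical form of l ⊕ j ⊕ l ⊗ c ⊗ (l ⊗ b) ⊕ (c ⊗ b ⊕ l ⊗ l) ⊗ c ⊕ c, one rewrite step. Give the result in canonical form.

Answer: b ⊗ c ⊗ c ⊕ b ⊗ c ⊗ l ⊗ l ⊕ c ⊕ c ⊗ l ⊗ l ⊕ j

Derivation:
Canonical form:  b ⊗ c ⊗ c ⊕ b ⊗ c ⊗ l ⊗ l ⊕ c ⊕ c ⊗ l ⊗ l ⊕ j ⊕ l
R1 matches:  uses l;  z := b ⊗ c ⊗ c ⊕ b ⊗ c ⊗ l ⊗ l ⊕ c ⊕ c ⊗ l ⊗ l ⊕ j
The extension variable absorbs all remaining arguments, so the whole application is rewritten.
New term:  b ⊗ c ⊗ c ⊕ b ⊗ c ⊗ l ⊗ l ⊕ c ⊕ c ⊗ l ⊗ l ⊕ j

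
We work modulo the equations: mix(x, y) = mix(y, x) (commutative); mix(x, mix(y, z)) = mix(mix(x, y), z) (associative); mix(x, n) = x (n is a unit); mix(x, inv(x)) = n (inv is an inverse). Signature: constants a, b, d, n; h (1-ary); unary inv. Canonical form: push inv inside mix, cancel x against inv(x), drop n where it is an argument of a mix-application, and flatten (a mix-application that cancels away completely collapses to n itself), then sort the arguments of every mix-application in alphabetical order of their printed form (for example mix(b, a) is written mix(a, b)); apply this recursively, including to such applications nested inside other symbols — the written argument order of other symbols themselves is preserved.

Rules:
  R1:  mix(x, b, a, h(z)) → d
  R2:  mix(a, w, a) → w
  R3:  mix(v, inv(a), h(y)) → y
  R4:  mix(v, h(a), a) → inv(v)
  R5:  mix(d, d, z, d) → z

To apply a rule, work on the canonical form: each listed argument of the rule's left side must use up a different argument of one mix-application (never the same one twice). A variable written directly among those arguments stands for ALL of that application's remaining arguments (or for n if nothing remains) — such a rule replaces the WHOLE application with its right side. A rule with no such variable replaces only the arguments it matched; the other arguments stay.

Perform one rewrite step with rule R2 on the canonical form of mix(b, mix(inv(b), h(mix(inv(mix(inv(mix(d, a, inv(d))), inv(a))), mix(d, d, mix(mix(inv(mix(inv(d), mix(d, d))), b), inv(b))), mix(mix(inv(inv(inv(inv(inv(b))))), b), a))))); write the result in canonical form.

Canonical form:  h(mix(a, a, a, d))
Match R2:  consume a, a;  w := mix(a, d)
The extension variable absorbs all remaining arguments, so the whole application is rewritten.
New term:  h(mix(a, d))

Answer: h(mix(a, d))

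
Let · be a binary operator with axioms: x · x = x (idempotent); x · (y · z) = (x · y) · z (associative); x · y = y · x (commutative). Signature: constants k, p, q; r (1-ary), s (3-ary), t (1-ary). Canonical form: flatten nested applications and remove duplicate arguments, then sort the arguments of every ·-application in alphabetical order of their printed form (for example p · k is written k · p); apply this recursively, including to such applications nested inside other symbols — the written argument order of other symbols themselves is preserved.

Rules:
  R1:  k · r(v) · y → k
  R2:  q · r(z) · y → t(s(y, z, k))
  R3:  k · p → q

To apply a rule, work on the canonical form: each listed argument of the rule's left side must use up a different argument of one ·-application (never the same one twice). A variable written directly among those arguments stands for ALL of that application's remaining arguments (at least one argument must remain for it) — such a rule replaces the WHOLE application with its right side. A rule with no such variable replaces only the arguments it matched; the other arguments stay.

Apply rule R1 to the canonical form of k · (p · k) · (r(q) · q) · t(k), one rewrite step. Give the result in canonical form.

Answer: k

Derivation:
Canonical form:  k · p · q · r(q) · t(k)
R1 matches:  uses k, r(q);  v := q, y := p · q · t(k)
Every leftover argument binds to the variable; the entire application is replaced.
Giving:  k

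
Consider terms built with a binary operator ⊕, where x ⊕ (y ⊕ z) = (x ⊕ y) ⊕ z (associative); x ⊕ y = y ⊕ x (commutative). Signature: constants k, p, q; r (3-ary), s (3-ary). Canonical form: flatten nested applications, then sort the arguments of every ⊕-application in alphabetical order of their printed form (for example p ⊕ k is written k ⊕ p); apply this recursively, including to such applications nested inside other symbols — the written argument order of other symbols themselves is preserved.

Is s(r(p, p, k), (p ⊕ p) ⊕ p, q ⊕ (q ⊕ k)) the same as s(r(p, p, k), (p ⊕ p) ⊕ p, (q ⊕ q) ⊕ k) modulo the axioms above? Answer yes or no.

Left:  s(r(p, p, k), (p ⊕ p) ⊕ p, q ⊕ (q ⊕ k))
  Descend into:  q ⊕ (q ⊕ k)
  Un-nest:  q ⊕ q ⊕ k
  Sort arguments:  k ⊕ q ⊕ q
  Reassemble:  s(r(p, p, k), p ⊕ p ⊕ p, k ⊕ q ⊕ q)
Right:  s(r(p, p, k), (p ⊕ p) ⊕ p, (q ⊕ q) ⊕ k)
  Descend into:  (q ⊕ q) ⊕ k
  Merge nested applications:  q ⊕ q ⊕ k
  Order the arguments:  k ⊕ q ⊕ q
  Put back:  s(r(p, p, k), p ⊕ p ⊕ p, k ⊕ q ⊕ q)

Answer: yes — both canonical forms are s(r(p, p, k), p ⊕ p ⊕ p, k ⊕ q ⊕ q)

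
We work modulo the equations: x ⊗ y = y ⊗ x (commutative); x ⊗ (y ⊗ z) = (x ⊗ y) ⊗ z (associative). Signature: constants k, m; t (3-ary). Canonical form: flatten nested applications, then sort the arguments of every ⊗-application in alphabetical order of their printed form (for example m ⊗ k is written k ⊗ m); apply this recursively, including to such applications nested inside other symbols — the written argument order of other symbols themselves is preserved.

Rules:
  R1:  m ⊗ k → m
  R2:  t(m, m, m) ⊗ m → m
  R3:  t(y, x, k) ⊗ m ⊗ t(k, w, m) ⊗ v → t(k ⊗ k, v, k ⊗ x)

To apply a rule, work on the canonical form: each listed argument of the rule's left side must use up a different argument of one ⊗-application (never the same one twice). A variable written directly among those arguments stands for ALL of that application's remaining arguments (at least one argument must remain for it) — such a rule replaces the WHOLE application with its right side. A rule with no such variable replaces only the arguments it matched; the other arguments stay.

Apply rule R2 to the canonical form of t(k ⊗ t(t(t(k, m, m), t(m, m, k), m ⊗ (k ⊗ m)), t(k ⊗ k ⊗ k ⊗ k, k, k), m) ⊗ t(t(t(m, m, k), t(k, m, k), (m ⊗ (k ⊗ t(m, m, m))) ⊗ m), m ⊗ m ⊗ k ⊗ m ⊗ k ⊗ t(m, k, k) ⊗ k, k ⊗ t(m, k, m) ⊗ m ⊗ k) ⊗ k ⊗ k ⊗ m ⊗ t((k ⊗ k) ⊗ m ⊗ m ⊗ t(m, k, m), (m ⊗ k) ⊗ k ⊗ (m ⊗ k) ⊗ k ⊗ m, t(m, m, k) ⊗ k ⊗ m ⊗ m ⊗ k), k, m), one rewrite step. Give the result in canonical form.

Canonical form:  t(k ⊗ k ⊗ k ⊗ m ⊗ t(k ⊗ k ⊗ m ⊗ m ⊗ t(m, k, m), k ⊗ k ⊗ k ⊗ k ⊗ m ⊗ m ⊗ m, k ⊗ k ⊗ m ⊗ m ⊗ t(m, m, k)) ⊗ t(t(t(k, m, m), t(m, m, k), k ⊗ m ⊗ m), t(k ⊗ k ⊗ k ⊗ k, k, k), m) ⊗ t(t(t(m, m, k), t(k, m, k), k ⊗ m ⊗ m ⊗ t(m, m, m)), k ⊗ k ⊗ k ⊗ m ⊗ m ⊗ m ⊗ t(m, k, k), k ⊗ k ⊗ m ⊗ t(m, k, m)), k, m)
R2 matches:  uses m, t(m, m, m)
New term:  t(k ⊗ k ⊗ k ⊗ m ⊗ t(k ⊗ k ⊗ m ⊗ m ⊗ t(m, k, m), k ⊗ k ⊗ k ⊗ k ⊗ m ⊗ m ⊗ m, k ⊗ k ⊗ m ⊗ m ⊗ t(m, m, k)) ⊗ t(t(t(k, m, m), t(m, m, k), k ⊗ m ⊗ m), t(k ⊗ k ⊗ k ⊗ k, k, k), m) ⊗ t(t(t(m, m, k), t(k, m, k), k ⊗ m ⊗ m), k ⊗ k ⊗ k ⊗ m ⊗ m ⊗ m ⊗ t(m, k, k), k ⊗ k ⊗ m ⊗ t(m, k, m)), k, m)

Answer: t(k ⊗ k ⊗ k ⊗ m ⊗ t(k ⊗ k ⊗ m ⊗ m ⊗ t(m, k, m), k ⊗ k ⊗ k ⊗ k ⊗ m ⊗ m ⊗ m, k ⊗ k ⊗ m ⊗ m ⊗ t(m, m, k)) ⊗ t(t(t(k, m, m), t(m, m, k), k ⊗ m ⊗ m), t(k ⊗ k ⊗ k ⊗ k, k, k), m) ⊗ t(t(t(m, m, k), t(k, m, k), k ⊗ m ⊗ m), k ⊗ k ⊗ k ⊗ m ⊗ m ⊗ m ⊗ t(m, k, k), k ⊗ k ⊗ m ⊗ t(m, k, m)), k, m)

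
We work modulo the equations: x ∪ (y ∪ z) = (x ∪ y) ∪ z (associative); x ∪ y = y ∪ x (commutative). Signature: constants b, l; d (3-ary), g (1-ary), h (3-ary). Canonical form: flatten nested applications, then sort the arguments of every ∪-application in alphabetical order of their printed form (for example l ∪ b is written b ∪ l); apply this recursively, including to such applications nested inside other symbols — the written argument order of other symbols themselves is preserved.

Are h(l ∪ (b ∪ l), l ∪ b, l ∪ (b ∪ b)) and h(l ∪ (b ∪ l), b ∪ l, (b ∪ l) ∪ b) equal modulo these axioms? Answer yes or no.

Answer: yes — both canonical forms are h(b ∪ l ∪ l, b ∪ l, b ∪ b ∪ l)

Derivation:
Left:  h(l ∪ (b ∪ l), l ∪ b, l ∪ (b ∪ b))
  Work inside:  l ∪ (b ∪ b)
  Un-nest:  l ∪ b ∪ b
  Sort:  b ∪ b ∪ l
  Rebuild:  h(b ∪ l ∪ l, b ∪ l, b ∪ b ∪ l)
Right:  h(l ∪ (b ∪ l), b ∪ l, (b ∪ l) ∪ b)
  Work inside:  (b ∪ l) ∪ b
  Merge nested applications:  b ∪ l ∪ b
  Sort:  b ∪ b ∪ l
  Rebuild:  h(b ∪ l ∪ l, b ∪ l, b ∪ b ∪ l)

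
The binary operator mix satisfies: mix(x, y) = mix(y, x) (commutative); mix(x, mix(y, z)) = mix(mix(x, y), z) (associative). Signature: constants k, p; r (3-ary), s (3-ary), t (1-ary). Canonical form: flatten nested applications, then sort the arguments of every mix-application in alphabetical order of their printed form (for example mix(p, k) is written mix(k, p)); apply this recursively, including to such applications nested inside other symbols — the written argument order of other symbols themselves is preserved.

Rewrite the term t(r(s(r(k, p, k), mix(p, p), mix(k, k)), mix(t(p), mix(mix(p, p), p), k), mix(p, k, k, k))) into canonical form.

Descend into:  mix(t(p), mix(mix(p, p), p), k)
Un-nest:  mix(t(p), p, p, p, k)
Sort:  mix(k, p, p, p, t(p))
Put back:  t(r(s(r(k, p, k), mix(p, p), mix(k, k)), mix(k, p, p, p, t(p)), mix(k, k, k, p)))

Answer: t(r(s(r(k, p, k), mix(p, p), mix(k, k)), mix(k, p, p, p, t(p)), mix(k, k, k, p)))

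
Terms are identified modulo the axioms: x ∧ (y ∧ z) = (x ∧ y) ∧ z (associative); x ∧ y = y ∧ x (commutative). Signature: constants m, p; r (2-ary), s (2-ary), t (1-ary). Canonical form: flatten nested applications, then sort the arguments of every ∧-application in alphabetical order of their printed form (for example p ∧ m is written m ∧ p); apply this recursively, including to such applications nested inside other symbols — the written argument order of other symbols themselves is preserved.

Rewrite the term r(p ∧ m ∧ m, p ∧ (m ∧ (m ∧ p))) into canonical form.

Answer: r(m ∧ m ∧ p, m ∧ m ∧ p ∧ p)

Derivation:
Work inside:  p ∧ (m ∧ (m ∧ p))
Flatten:  p ∧ m ∧ m ∧ p
Sort:  m ∧ m ∧ p ∧ p
Reassemble:  r(m ∧ m ∧ p, m ∧ m ∧ p ∧ p)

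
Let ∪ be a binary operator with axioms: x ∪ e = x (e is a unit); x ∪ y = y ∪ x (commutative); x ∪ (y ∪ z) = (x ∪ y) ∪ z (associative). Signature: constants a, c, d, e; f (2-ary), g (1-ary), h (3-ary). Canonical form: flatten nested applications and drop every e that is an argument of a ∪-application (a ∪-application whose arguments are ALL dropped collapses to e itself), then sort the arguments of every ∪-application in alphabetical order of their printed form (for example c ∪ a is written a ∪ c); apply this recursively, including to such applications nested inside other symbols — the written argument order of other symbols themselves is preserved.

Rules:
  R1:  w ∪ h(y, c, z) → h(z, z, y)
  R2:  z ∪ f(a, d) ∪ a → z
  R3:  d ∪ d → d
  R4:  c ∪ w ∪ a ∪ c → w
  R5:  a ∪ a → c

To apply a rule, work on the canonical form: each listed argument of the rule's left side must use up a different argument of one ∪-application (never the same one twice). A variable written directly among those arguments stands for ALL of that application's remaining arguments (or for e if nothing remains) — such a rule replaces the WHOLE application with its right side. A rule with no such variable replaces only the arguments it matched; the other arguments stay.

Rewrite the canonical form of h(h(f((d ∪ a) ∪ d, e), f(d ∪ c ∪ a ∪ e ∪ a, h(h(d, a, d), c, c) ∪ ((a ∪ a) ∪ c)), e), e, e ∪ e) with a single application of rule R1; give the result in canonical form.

Answer: h(h(f(a ∪ d ∪ d, e), f(a ∪ a ∪ c ∪ d, h(c, c, h(d, a, d))), e), e, e)

Derivation:
Canonical form:  h(h(f(a ∪ d ∪ d, e), f(a ∪ a ∪ c ∪ d, a ∪ a ∪ c ∪ h(h(d, a, d), c, c)), e), e, e)
Match R1:  consume h(h(d, a, d), c, c);  w := a ∪ a ∪ c, y := h(d, a, d), z := c
The extension variable absorbs all remaining arguments, so the whole application is rewritten.
Result:  h(h(f(a ∪ d ∪ d, e), f(a ∪ a ∪ c ∪ d, h(c, c, h(d, a, d))), e), e, e)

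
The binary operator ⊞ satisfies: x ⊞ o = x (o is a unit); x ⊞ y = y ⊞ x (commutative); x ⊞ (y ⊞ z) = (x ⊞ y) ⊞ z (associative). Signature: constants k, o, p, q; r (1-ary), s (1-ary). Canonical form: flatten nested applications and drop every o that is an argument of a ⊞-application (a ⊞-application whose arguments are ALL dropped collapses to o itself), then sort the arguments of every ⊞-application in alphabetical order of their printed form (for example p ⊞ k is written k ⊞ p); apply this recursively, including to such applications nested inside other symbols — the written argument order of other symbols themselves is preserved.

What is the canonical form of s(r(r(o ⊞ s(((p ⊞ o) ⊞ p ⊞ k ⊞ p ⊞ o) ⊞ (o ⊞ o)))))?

Descend into:  o ⊞ s(((p ⊞ o) ⊞ p ⊞ k ⊞ p ⊞ o) ⊞ (o ⊞ o))
Inside:  s(((p ⊞ o) ⊞ p ⊞ k ⊞ p ⊞ o) ⊞ (o ⊞ o))  →  s(k ⊞ p ⊞ p ⊞ p)
Drop the unit:  drop o
Sort:  s(k ⊞ p ⊞ p ⊞ p)
Put back:  s(r(r(s(k ⊞ p ⊞ p ⊞ p))))

Answer: s(r(r(s(k ⊞ p ⊞ p ⊞ p))))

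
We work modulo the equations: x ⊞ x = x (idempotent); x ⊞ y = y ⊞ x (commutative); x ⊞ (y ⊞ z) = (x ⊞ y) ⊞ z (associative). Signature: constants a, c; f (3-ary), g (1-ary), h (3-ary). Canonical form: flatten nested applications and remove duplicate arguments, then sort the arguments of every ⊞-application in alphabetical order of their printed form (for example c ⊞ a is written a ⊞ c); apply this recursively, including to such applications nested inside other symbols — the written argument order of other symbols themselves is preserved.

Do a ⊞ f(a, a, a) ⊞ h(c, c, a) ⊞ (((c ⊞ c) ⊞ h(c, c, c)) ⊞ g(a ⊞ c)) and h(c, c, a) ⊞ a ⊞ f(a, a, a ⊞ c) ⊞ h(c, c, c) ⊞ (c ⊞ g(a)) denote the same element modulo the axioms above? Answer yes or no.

Answer: no — a ⊞ c ⊞ f(a, a, a) ⊞ g(a ⊞ c) ⊞ h(c, c, a) ⊞ h(c, c, c) vs a ⊞ c ⊞ f(a, a, a ⊞ c) ⊞ g(a) ⊞ h(c, c, a) ⊞ h(c, c, c)

Derivation:
Left:  a ⊞ f(a, a, a) ⊞ h(c, c, a) ⊞ (((c ⊞ c) ⊞ h(c, c, c)) ⊞ g(a ⊞ c))
  Merge nested applications:  a ⊞ f(a, a, a) ⊞ h(c, c, a) ⊞ c ⊞ c ⊞ h(c, c, c) ⊞ g(a ⊞ c)
  Deduplicate:  drop duplicate c
  Sort arguments:  a ⊞ c ⊞ f(a, a, a) ⊞ g(a ⊞ c) ⊞ h(c, c, a) ⊞ h(c, c, c)
Right:  h(c, c, a) ⊞ a ⊞ f(a, a, a ⊞ c) ⊞ h(c, c, c) ⊞ (c ⊞ g(a))
  Flatten:  h(c, c, a) ⊞ a ⊞ f(a, a, a ⊞ c) ⊞ h(c, c, c) ⊞ c ⊞ g(a)
  Sort arguments:  a ⊞ c ⊞ f(a, a, a ⊞ c) ⊞ g(a) ⊞ h(c, c, a) ⊞ h(c, c, c)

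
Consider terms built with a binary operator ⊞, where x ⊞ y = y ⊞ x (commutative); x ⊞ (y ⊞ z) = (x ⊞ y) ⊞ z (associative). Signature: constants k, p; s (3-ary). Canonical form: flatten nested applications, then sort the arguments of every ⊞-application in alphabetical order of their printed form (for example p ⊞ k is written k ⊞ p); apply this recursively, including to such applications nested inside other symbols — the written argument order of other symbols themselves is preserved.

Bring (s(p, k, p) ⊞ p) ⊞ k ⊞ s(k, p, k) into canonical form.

Merge nested applications:  s(p, k, p) ⊞ p ⊞ k ⊞ s(k, p, k)
Sort:  k ⊞ p ⊞ s(k, p, k) ⊞ s(p, k, p)

Answer: k ⊞ p ⊞ s(k, p, k) ⊞ s(p, k, p)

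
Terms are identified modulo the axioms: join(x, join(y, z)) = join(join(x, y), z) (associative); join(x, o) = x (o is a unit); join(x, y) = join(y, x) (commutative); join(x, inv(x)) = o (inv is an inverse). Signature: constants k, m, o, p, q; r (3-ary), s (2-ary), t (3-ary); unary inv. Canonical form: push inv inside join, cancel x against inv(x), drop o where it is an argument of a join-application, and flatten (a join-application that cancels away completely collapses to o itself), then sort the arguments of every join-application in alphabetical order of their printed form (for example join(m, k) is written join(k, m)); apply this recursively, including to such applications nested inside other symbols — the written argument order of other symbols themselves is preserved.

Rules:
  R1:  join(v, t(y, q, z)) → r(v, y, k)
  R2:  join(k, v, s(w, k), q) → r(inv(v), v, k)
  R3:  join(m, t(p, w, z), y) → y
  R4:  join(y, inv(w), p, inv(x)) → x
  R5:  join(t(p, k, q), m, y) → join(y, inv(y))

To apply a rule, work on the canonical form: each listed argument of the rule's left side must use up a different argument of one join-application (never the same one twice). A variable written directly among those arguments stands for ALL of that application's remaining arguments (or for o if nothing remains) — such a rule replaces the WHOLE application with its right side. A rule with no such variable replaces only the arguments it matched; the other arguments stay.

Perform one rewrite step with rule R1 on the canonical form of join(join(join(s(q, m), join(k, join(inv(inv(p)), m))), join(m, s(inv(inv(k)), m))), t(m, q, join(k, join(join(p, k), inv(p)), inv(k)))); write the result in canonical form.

Answer: r(join(k, m, m, p, s(k, m), s(q, m)), m, k)

Derivation:
Canonical form:  join(k, m, m, p, s(k, m), s(q, m), t(m, q, k))
Match R1:  consume t(m, q, k);  v := join(k, m, m, p, s(k, m), s(q, m)), y := m, z := k
Every leftover argument binds to the variable; the entire application is replaced.
Result:  r(join(k, m, m, p, s(k, m), s(q, m)), m, k)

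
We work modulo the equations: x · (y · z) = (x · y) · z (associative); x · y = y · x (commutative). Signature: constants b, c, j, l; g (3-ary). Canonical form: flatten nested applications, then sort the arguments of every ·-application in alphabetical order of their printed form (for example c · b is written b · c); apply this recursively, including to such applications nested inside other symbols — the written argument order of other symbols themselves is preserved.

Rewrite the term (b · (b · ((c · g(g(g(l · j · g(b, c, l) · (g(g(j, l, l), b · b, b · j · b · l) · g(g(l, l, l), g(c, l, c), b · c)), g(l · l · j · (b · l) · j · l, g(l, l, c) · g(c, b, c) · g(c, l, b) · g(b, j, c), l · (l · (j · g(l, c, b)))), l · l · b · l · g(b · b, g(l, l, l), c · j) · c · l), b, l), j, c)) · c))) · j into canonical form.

Merge nested applications:  b · b · c · g(g(g(l · j · g(b, c, l) · (g(g(j, l, l), b · b, b · j · b · l) · g(g(l, l, l), g(c, l, c), b · c)), g(l · l · j · (b · l) · j · l, g(l, l, c) · g(c, b, c) · g(c, l, b) · g(b, j, c), l · (l · (j · g(l, c, b)))), l · l · b · l · g(b · b, g(l, l, l), c · j) · c · l), b, l), j, c) · c · j
Canonicalize subterm:  g(g(g(l · j · g(b, c, l) · (g(g(j, l, l), b · b, b · j · b · l) · g(g(l, l, l), g(c, l, c), b · c)), g(l · l · j · (b · l) · j · l, g(l, l, c) · g(c, b, c) · g(c, l, b) · g(b, j, c), l · (l · (j · g(l, c, b)))), l · l · b · l · g(b · b, g(l, l, l), c · j) · c · l), b, l), j, c)  →  g(g(g(g(b, c, l) · g(g(j, l, l), b · b, b · b · j · l) · g(g(l, l, l), g(c, l, c), b · c) · j · l, g(b · j · j · l · l · l · l, g(b, j, c) · g(c, b, c) · g(c, l, b) · g(l, l, c), g(l, c, b) · j · l · l), b · c · g(b · b, g(l, l, l), c · j) · l · l · l · l), b, l), j, c)
Order the arguments:  b · b · c · c · g(g(g(g(b, c, l) · g(g(j, l, l), b · b, b · b · j · l) · g(g(l, l, l), g(c, l, c), b · c) · j · l, g(b · j · j · l · l · l · l, g(b, j, c) · g(c, b, c) · g(c, l, b) · g(l, l, c), g(l, c, b) · j · l · l), b · c · g(b · b, g(l, l, l), c · j) · l · l · l · l), b, l), j, c) · j

Answer: b · b · c · c · g(g(g(g(b, c, l) · g(g(j, l, l), b · b, b · b · j · l) · g(g(l, l, l), g(c, l, c), b · c) · j · l, g(b · j · j · l · l · l · l, g(b, j, c) · g(c, b, c) · g(c, l, b) · g(l, l, c), g(l, c, b) · j · l · l), b · c · g(b · b, g(l, l, l), c · j) · l · l · l · l), b, l), j, c) · j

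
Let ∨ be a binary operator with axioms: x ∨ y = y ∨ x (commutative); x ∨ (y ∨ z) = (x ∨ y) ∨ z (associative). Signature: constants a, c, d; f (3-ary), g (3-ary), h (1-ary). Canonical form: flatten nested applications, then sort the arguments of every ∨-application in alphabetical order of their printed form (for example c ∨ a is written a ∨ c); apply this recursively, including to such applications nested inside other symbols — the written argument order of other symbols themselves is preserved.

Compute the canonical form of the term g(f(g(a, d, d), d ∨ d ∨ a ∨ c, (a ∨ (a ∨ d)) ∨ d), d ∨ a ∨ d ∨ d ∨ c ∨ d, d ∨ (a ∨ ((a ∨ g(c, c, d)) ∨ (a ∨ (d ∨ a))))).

Focus inside:  d ∨ (a ∨ ((a ∨ g(c, c, d)) ∨ (a ∨ (d ∨ a))))
Un-nest:  d ∨ a ∨ a ∨ g(c, c, d) ∨ a ∨ d ∨ a
Sort:  a ∨ a ∨ a ∨ a ∨ d ∨ d ∨ g(c, c, d)
Reassemble:  g(f(g(a, d, d), a ∨ c ∨ d ∨ d, a ∨ a ∨ d ∨ d), a ∨ c ∨ d ∨ d ∨ d ∨ d, a ∨ a ∨ a ∨ a ∨ d ∨ d ∨ g(c, c, d))

Answer: g(f(g(a, d, d), a ∨ c ∨ d ∨ d, a ∨ a ∨ d ∨ d), a ∨ c ∨ d ∨ d ∨ d ∨ d, a ∨ a ∨ a ∨ a ∨ d ∨ d ∨ g(c, c, d))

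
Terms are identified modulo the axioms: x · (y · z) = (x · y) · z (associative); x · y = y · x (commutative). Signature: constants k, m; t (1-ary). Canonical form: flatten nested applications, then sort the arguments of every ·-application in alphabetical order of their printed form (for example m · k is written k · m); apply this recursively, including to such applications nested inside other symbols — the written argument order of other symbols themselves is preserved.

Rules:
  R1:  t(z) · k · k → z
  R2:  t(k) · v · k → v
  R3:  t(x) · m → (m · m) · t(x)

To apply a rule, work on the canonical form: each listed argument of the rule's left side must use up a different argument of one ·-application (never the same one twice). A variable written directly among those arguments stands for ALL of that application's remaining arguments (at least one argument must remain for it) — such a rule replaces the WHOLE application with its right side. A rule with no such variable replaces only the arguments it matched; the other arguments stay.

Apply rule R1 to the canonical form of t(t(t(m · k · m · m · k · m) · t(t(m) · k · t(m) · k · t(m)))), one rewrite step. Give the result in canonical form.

Canonical form:  t(t(t(k · k · m · m · m · m) · t(k · k · t(m) · t(m) · t(m))))
Apply R1:  consuming k, k, t(m);  z := m
Result:  t(t(t(k · k · m · m · m · m) · t(m · t(m) · t(m))))

Answer: t(t(t(k · k · m · m · m · m) · t(m · t(m) · t(m))))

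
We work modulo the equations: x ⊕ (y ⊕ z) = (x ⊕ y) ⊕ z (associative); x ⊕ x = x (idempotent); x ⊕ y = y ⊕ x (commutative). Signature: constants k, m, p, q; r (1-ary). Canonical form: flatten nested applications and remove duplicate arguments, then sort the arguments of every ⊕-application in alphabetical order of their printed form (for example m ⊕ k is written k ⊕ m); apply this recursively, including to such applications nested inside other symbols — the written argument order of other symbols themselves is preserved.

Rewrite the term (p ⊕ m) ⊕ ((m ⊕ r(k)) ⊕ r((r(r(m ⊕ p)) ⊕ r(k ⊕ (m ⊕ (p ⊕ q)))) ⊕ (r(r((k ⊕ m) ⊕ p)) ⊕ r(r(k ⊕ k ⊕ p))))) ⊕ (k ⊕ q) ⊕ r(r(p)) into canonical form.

Answer: k ⊕ m ⊕ p ⊕ q ⊕ r(k) ⊕ r(r(k ⊕ m ⊕ p ⊕ q) ⊕ r(r(k ⊕ m ⊕ p)) ⊕ r(r(k ⊕ p)) ⊕ r(r(m ⊕ p))) ⊕ r(r(p))

Derivation:
Merge nested applications:  p ⊕ m ⊕ m ⊕ r(k) ⊕ r((r(r(m ⊕ p)) ⊕ r(k ⊕ (m ⊕ (p ⊕ q)))) ⊕ (r(r((k ⊕ m) ⊕ p)) ⊕ r(r(k ⊕ k ⊕ p)))) ⊕ k ⊕ q ⊕ r(r(p))
Simplify inside:  r((r(r(m ⊕ p)) ⊕ r(k ⊕ (m ⊕ (p ⊕ q)))) ⊕ (r(r((k ⊕ m) ⊕ p)) ⊕ r(r(k ⊕ k ⊕ p))))  →  r(r(k ⊕ m ⊕ p ⊕ q) ⊕ r(r(k ⊕ m ⊕ p)) ⊕ r(r(k ⊕ p)) ⊕ r(r(m ⊕ p)))
Deduplicate:  drop duplicate m
Order the arguments:  k ⊕ m ⊕ p ⊕ q ⊕ r(k) ⊕ r(r(k ⊕ m ⊕ p ⊕ q) ⊕ r(r(k ⊕ m ⊕ p)) ⊕ r(r(k ⊕ p)) ⊕ r(r(m ⊕ p))) ⊕ r(r(p))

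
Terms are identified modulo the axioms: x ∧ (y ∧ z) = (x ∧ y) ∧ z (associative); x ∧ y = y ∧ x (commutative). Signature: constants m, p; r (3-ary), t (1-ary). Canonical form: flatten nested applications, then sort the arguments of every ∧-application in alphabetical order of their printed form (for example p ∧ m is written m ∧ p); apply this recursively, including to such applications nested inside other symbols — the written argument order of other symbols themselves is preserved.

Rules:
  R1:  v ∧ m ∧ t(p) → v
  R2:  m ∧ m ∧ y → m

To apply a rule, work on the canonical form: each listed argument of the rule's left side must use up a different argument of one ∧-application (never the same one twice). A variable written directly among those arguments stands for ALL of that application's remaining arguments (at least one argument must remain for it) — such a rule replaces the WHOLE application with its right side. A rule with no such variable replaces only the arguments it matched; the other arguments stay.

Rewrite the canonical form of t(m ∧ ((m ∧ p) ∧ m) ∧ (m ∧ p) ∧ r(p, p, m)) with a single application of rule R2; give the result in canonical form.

Answer: t(m)

Derivation:
Canonical form:  t(m ∧ m ∧ m ∧ m ∧ p ∧ p ∧ r(p, p, m))
Apply R2:  consuming m, m;  y := m ∧ m ∧ p ∧ p ∧ r(p, p, m)
The variable takes the whole remainder — replace the entire application.
New term:  t(m)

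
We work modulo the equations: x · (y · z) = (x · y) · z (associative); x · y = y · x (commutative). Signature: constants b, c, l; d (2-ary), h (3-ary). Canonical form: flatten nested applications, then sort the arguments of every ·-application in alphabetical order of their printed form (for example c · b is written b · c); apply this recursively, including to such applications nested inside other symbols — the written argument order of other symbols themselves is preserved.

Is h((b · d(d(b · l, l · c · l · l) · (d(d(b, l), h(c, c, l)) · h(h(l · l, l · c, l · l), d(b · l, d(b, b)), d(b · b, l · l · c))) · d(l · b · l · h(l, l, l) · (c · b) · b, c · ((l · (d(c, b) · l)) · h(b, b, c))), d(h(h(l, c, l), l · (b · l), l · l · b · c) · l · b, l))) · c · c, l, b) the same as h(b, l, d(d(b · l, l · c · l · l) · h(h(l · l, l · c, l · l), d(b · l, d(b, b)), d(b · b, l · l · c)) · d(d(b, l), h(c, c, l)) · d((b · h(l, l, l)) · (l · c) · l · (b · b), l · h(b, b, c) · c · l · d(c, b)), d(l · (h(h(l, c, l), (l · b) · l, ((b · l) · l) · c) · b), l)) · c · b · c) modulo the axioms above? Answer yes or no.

Left:  h((b · d(d(b · l, l · c · l · l) · (d(d(b, l), h(c, c, l)) · h(h(l · l, l · c, l · l), d(b · l, d(b, b)), d(b · b, l · l · c))) · d(l · b · l · h(l, l, l) · (c · b) · b, c · ((l · (d(c, b) · l)) · h(b, b, c))), d(h(h(l, c, l), l · (b · l), l · l · b · c) · l · b, l))) · c · c, l, b)
  Work inside:  (b · d(d(b · l, l · c · l · l) · (d(d(b, l), h(c, c, l)) · h(h(l · l, l · c, l · l), d(b · l, d(b, b)), d(b · b, l · l · c))) · d(l · b · l · h(l, l, l) · (c · b) · b, c · ((l · (d(c, b) · l)) · h(b, b, c))), d(h(h(l, c, l), l · (b · l), l · l · b · c) · l · b, l))) · c · c
  Merge nested applications:  b · d(d(b · l, l · c · l · l) · (d(d(b, l), h(c, c, l)) · h(h(l · l, l · c, l · l), d(b · l, d(b, b)), d(b · b, l · l · c))) · d(l · b · l · h(l, l, l) · (c · b) · b, c · ((l · (d(c, b) · l)) · h(b, b, c))), d(h(h(l, c, l), l · (b · l), l · l · b · c) · l · b, l)) · c · c
  Inside:  d(d(b · l, l · c · l · l) · (d(d(b, l), h(c, c, l)) · h(h(l · l, l · c, l · l), d(b · l, d(b, b)), d(b · b, l · l · c))) · d(l · b · l · h(l, l, l) · (c · b) · b, c · ((l · (d(c, b) · l)) · h(b, b, c))), d(h(h(l, c, l), l · (b · l), l · l · b · c) · l · b, l))  →  d(d(b · b · b · c · h(l, l, l) · l · l, c · d(c, b) · h(b, b, c) · l · l) · d(b · l, c · l · l · l) · d(d(b, l), h(c, c, l)) · h(h(l · l, c · l, l · l), d(b · l, d(b, b)), d(b · b, c · l · l)), d(b · h(h(l, c, l), b · l · l, b · c · l · l) · l, l))
  Sort:  b · c · c · d(d(b · b · b · c · h(l, l, l) · l · l, c · d(c, b) · h(b, b, c) · l · l) · d(b · l, c · l · l · l) · d(d(b, l), h(c, c, l)) · h(h(l · l, c · l, l · l), d(b · l, d(b, b)), d(b · b, c · l · l)), d(b · h(h(l, c, l), b · l · l, b · c · l · l) · l, l))
  Reassemble:  h(b · c · c · d(d(b · b · b · c · h(l, l, l) · l · l, c · d(c, b) · h(b, b, c) · l · l) · d(b · l, c · l · l · l) · d(d(b, l), h(c, c, l)) · h(h(l · l, c · l, l · l), d(b · l, d(b, b)), d(b · b, c · l · l)), d(b · h(h(l, c, l), b · l · l, b · c · l · l) · l, l)), l, b)
Right:  h(b, l, d(d(b · l, l · c · l · l) · h(h(l · l, l · c, l · l), d(b · l, d(b, b)), d(b · b, l · l · c)) · d(d(b, l), h(c, c, l)) · d((b · h(l, l, l)) · (l · c) · l · (b · b), l · h(b, b, c) · c · l · d(c, b)), d(l · (h(h(l, c, l), (l · b) · l, ((b · l) · l) · c) · b), l)) · c · b · c)
  Work inside:  d(d(b · l, l · c · l · l) · h(h(l · l, l · c, l · l), d(b · l, d(b, b)), d(b · b, l · l · c)) · d(d(b, l), h(c, c, l)) · d((b · h(l, l, l)) · (l · c) · l · (b · b), l · h(b, b, c) · c · l · d(c, b)), d(l · (h(h(l, c, l), (l · b) · l, ((b · l) · l) · c) · b), l)) · c · b · c
  Simplify inside:  d(d(b · l, l · c · l · l) · h(h(l · l, l · c, l · l), d(b · l, d(b, b)), d(b · b, l · l · c)) · d(d(b, l), h(c, c, l)) · d((b · h(l, l, l)) · (l · c) · l · (b · b), l · h(b, b, c) · c · l · d(c, b)), d(l · (h(h(l, c, l), (l · b) · l, ((b · l) · l) · c) · b), l))  →  d(d(b · b · b · c · h(l, l, l) · l · l, c · d(c, b) · h(b, b, c) · l · l) · d(b · l, c · l · l · l) · d(d(b, l), h(c, c, l)) · h(h(l · l, c · l, l · l), d(b · l, d(b, b)), d(b · b, c · l · l)), d(b · h(h(l, c, l), b · l · l, b · c · l · l) · l, l))
  Order the arguments:  b · c · c · d(d(b · b · b · c · h(l, l, l) · l · l, c · d(c, b) · h(b, b, c) · l · l) · d(b · l, c · l · l · l) · d(d(b, l), h(c, c, l)) · h(h(l · l, c · l, l · l), d(b · l, d(b, b)), d(b · b, c · l · l)), d(b · h(h(l, c, l), b · l · l, b · c · l · l) · l, l))
  Rebuild:  h(b, l, b · c · c · d(d(b · b · b · c · h(l, l, l) · l · l, c · d(c, b) · h(b, b, c) · l · l) · d(b · l, c · l · l · l) · d(d(b, l), h(c, c, l)) · h(h(l · l, c · l, l · l), d(b · l, d(b, b)), d(b · b, c · l · l)), d(b · h(h(l, c, l), b · l · l, b · c · l · l) · l, l)))

Answer: no — h(b · c · c · d(d(b · b · b · c · h(l, l, l) · l · l, c · d(c, b) · h(b, b, c) · l · l) · d(b · l, c · l · l · l) · d(d(b, l), h(c, c, l)) · h(h(l · l, c · l, l · l), d(b · l, d(b, b)), d(b · b, c · l · l)), d(b · h(h(l, c, l), b · l · l, b · c · l · l) · l, l)), l, b) vs h(b, l, b · c · c · d(d(b · b · b · c · h(l, l, l) · l · l, c · d(c, b) · h(b, b, c) · l · l) · d(b · l, c · l · l · l) · d(d(b, l), h(c, c, l)) · h(h(l · l, c · l, l · l), d(b · l, d(b, b)), d(b · b, c · l · l)), d(b · h(h(l, c, l), b · l · l, b · c · l · l) · l, l)))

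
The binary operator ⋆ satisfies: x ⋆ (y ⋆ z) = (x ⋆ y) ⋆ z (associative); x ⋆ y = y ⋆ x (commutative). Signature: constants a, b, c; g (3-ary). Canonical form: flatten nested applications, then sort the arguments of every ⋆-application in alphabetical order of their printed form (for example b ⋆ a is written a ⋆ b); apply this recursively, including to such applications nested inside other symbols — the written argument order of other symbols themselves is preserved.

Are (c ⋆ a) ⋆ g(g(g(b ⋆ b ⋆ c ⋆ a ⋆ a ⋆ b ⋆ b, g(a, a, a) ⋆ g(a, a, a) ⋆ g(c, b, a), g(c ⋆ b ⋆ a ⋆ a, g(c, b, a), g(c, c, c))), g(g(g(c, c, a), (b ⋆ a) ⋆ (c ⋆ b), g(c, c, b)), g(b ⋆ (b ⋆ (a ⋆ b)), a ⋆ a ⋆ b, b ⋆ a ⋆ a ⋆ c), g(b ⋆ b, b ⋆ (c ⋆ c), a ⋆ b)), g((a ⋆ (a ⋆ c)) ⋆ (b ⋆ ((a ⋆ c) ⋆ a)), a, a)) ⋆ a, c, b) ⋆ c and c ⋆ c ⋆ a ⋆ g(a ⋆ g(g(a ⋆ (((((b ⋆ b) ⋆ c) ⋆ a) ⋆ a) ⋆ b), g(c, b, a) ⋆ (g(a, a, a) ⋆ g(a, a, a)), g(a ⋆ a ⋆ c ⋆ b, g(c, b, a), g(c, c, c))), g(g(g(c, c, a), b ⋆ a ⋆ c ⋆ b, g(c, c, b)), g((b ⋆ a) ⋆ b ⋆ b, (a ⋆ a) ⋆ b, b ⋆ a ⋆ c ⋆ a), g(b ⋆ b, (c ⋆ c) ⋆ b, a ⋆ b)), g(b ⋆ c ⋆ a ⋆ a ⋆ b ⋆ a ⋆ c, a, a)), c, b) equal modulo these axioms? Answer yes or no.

Answer: no — a ⋆ c ⋆ c ⋆ g(a ⋆ g(g(a ⋆ a ⋆ b ⋆ b ⋆ b ⋆ b ⋆ c, g(a, a, a) ⋆ g(a, a, a) ⋆ g(c, b, a), g(a ⋆ a ⋆ b ⋆ c, g(c, b, a), g(c, c, c))), g(g(g(c, c, a), a ⋆ b ⋆ b ⋆ c, g(c, c, b)), g(a ⋆ b ⋆ b ⋆ b, a ⋆ a ⋆ b, a ⋆ a ⋆ b ⋆ c), g(b ⋆ b, b ⋆ c ⋆ c, a ⋆ b)), g(a ⋆ a ⋆ a ⋆ a ⋆ b ⋆ c ⋆ c, a, a)), c, b) vs a ⋆ c ⋆ c ⋆ g(a ⋆ g(g(a ⋆ a ⋆ a ⋆ b ⋆ b ⋆ b ⋆ c, g(a, a, a) ⋆ g(a, a, a) ⋆ g(c, b, a), g(a ⋆ a ⋆ b ⋆ c, g(c, b, a), g(c, c, c))), g(g(g(c, c, a), a ⋆ b ⋆ b ⋆ c, g(c, c, b)), g(a ⋆ b ⋆ b ⋆ b, a ⋆ a ⋆ b, a ⋆ a ⋆ b ⋆ c), g(b ⋆ b, b ⋆ c ⋆ c, a ⋆ b)), g(a ⋆ a ⋆ a ⋆ b ⋆ b ⋆ c ⋆ c, a, a)), c, b)

Derivation:
Left:  (c ⋆ a) ⋆ g(g(g(b ⋆ b ⋆ c ⋆ a ⋆ a ⋆ b ⋆ b, g(a, a, a) ⋆ g(a, a, a) ⋆ g(c, b, a), g(c ⋆ b ⋆ a ⋆ a, g(c, b, a), g(c, c, c))), g(g(g(c, c, a), (b ⋆ a) ⋆ (c ⋆ b), g(c, c, b)), g(b ⋆ (b ⋆ (a ⋆ b)), a ⋆ a ⋆ b, b ⋆ a ⋆ a ⋆ c), g(b ⋆ b, b ⋆ (c ⋆ c), a ⋆ b)), g((a ⋆ (a ⋆ c)) ⋆ (b ⋆ ((a ⋆ c) ⋆ a)), a, a)) ⋆ a, c, b) ⋆ c
  Un-nest:  c ⋆ a ⋆ g(g(g(b ⋆ b ⋆ c ⋆ a ⋆ a ⋆ b ⋆ b, g(a, a, a) ⋆ g(a, a, a) ⋆ g(c, b, a), g(c ⋆ b ⋆ a ⋆ a, g(c, b, a), g(c, c, c))), g(g(g(c, c, a), (b ⋆ a) ⋆ (c ⋆ b), g(c, c, b)), g(b ⋆ (b ⋆ (a ⋆ b)), a ⋆ a ⋆ b, b ⋆ a ⋆ a ⋆ c), g(b ⋆ b, b ⋆ (c ⋆ c), a ⋆ b)), g((a ⋆ (a ⋆ c)) ⋆ (b ⋆ ((a ⋆ c) ⋆ a)), a, a)) ⋆ a, c, b) ⋆ c
  Inside:  g(g(g(b ⋆ b ⋆ c ⋆ a ⋆ a ⋆ b ⋆ b, g(a, a, a) ⋆ g(a, a, a) ⋆ g(c, b, a), g(c ⋆ b ⋆ a ⋆ a, g(c, b, a), g(c, c, c))), g(g(g(c, c, a), (b ⋆ a) ⋆ (c ⋆ b), g(c, c, b)), g(b ⋆ (b ⋆ (a ⋆ b)), a ⋆ a ⋆ b, b ⋆ a ⋆ a ⋆ c), g(b ⋆ b, b ⋆ (c ⋆ c), a ⋆ b)), g((a ⋆ (a ⋆ c)) ⋆ (b ⋆ ((a ⋆ c) ⋆ a)), a, a)) ⋆ a, c, b)  →  g(a ⋆ g(g(a ⋆ a ⋆ b ⋆ b ⋆ b ⋆ b ⋆ c, g(a, a, a) ⋆ g(a, a, a) ⋆ g(c, b, a), g(a ⋆ a ⋆ b ⋆ c, g(c, b, a), g(c, c, c))), g(g(g(c, c, a), a ⋆ b ⋆ b ⋆ c, g(c, c, b)), g(a ⋆ b ⋆ b ⋆ b, a ⋆ a ⋆ b, a ⋆ a ⋆ b ⋆ c), g(b ⋆ b, b ⋆ c ⋆ c, a ⋆ b)), g(a ⋆ a ⋆ a ⋆ a ⋆ b ⋆ c ⋆ c, a, a)), c, b)
  Order the arguments:  a ⋆ c ⋆ c ⋆ g(a ⋆ g(g(a ⋆ a ⋆ b ⋆ b ⋆ b ⋆ b ⋆ c, g(a, a, a) ⋆ g(a, a, a) ⋆ g(c, b, a), g(a ⋆ a ⋆ b ⋆ c, g(c, b, a), g(c, c, c))), g(g(g(c, c, a), a ⋆ b ⋆ b ⋆ c, g(c, c, b)), g(a ⋆ b ⋆ b ⋆ b, a ⋆ a ⋆ b, a ⋆ a ⋆ b ⋆ c), g(b ⋆ b, b ⋆ c ⋆ c, a ⋆ b)), g(a ⋆ a ⋆ a ⋆ a ⋆ b ⋆ c ⋆ c, a, a)), c, b)
Right:  c ⋆ c ⋆ a ⋆ g(a ⋆ g(g(a ⋆ (((((b ⋆ b) ⋆ c) ⋆ a) ⋆ a) ⋆ b), g(c, b, a) ⋆ (g(a, a, a) ⋆ g(a, a, a)), g(a ⋆ a ⋆ c ⋆ b, g(c, b, a), g(c, c, c))), g(g(g(c, c, a), b ⋆ a ⋆ c ⋆ b, g(c, c, b)), g((b ⋆ a) ⋆ b ⋆ b, (a ⋆ a) ⋆ b, b ⋆ a ⋆ c ⋆ a), g(b ⋆ b, (c ⋆ c) ⋆ b, a ⋆ b)), g(b ⋆ c ⋆ a ⋆ a ⋆ b ⋆ a ⋆ c, a, a)), c, b)
  Inside:  g(a ⋆ g(g(a ⋆ (((((b ⋆ b) ⋆ c) ⋆ a) ⋆ a) ⋆ b), g(c, b, a) ⋆ (g(a, a, a) ⋆ g(a, a, a)), g(a ⋆ a ⋆ c ⋆ b, g(c, b, a), g(c, c, c))), g(g(g(c, c, a), b ⋆ a ⋆ c ⋆ b, g(c, c, b)), g((b ⋆ a) ⋆ b ⋆ b, (a ⋆ a) ⋆ b, b ⋆ a ⋆ c ⋆ a), g(b ⋆ b, (c ⋆ c) ⋆ b, a ⋆ b)), g(b ⋆ c ⋆ a ⋆ a ⋆ b ⋆ a ⋆ c, a, a)), c, b)  →  g(a ⋆ g(g(a ⋆ a ⋆ a ⋆ b ⋆ b ⋆ b ⋆ c, g(a, a, a) ⋆ g(a, a, a) ⋆ g(c, b, a), g(a ⋆ a ⋆ b ⋆ c, g(c, b, a), g(c, c, c))), g(g(g(c, c, a), a ⋆ b ⋆ b ⋆ c, g(c, c, b)), g(a ⋆ b ⋆ b ⋆ b, a ⋆ a ⋆ b, a ⋆ a ⋆ b ⋆ c), g(b ⋆ b, b ⋆ c ⋆ c, a ⋆ b)), g(a ⋆ a ⋆ a ⋆ b ⋆ b ⋆ c ⋆ c, a, a)), c, b)
  Sort:  a ⋆ c ⋆ c ⋆ g(a ⋆ g(g(a ⋆ a ⋆ a ⋆ b ⋆ b ⋆ b ⋆ c, g(a, a, a) ⋆ g(a, a, a) ⋆ g(c, b, a), g(a ⋆ a ⋆ b ⋆ c, g(c, b, a), g(c, c, c))), g(g(g(c, c, a), a ⋆ b ⋆ b ⋆ c, g(c, c, b)), g(a ⋆ b ⋆ b ⋆ b, a ⋆ a ⋆ b, a ⋆ a ⋆ b ⋆ c), g(b ⋆ b, b ⋆ c ⋆ c, a ⋆ b)), g(a ⋆ a ⋆ a ⋆ b ⋆ b ⋆ c ⋆ c, a, a)), c, b)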